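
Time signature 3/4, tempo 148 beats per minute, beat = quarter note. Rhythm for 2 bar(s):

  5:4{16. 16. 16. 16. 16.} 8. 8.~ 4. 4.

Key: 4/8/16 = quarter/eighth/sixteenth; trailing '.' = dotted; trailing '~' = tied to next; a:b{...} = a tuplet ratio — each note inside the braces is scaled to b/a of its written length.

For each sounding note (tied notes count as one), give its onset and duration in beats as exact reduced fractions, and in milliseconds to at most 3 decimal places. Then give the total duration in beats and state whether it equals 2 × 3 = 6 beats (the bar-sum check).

1) 0.0ms=0b +121.622ms=3/10b
2) 121.622ms=3/10b +121.622ms=3/10b
3) 243.243ms=3/5b +121.622ms=3/10b
4) 364.865ms=9/10b +121.622ms=3/10b
5) 486.486ms=6/5b +121.622ms=3/10b
6) 608.108ms=3/2b +304.054ms=3/4b
7) 912.162ms=9/4b +912.162ms=9/4b
8) 1824.324ms=9/2b +608.108ms=3/2b
Σ=6b of 6 (148bpm 3/4) — PASS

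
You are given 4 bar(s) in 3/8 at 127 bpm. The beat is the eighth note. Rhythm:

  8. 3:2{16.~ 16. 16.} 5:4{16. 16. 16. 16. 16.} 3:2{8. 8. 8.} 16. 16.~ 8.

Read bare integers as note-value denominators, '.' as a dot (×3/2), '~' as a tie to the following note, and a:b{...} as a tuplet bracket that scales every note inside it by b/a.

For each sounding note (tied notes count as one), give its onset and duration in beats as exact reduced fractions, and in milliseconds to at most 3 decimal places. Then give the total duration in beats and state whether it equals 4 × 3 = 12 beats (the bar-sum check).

1) 0.0ms=0b +708.661ms=3/2b
2) 708.661ms=3/2b +472.441ms=1b
3) 1181.102ms=5/2b +236.22ms=1/2b
4) 1417.323ms=3b +283.465ms=3/5b
5) 1700.787ms=18/5b +283.465ms=3/5b
6) 1984.252ms=21/5b +283.465ms=3/5b
7) 2267.717ms=24/5b +283.465ms=3/5b
8) 2551.181ms=27/5b +283.465ms=3/5b
9) 2834.646ms=6b +472.441ms=1b
10) 3307.087ms=7b +472.441ms=1b
11) 3779.528ms=8b +472.441ms=1b
12) 4251.969ms=9b +354.331ms=3/4b
13) 4606.299ms=39/4b +1062.992ms=9/4b
Σ=12b of 12 (127bpm 3/8) — PASS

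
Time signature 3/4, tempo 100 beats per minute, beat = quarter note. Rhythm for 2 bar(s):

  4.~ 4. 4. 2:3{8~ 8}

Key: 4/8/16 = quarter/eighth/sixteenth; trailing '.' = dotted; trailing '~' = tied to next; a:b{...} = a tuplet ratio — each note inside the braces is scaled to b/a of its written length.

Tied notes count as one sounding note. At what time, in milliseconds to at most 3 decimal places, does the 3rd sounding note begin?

note 3 onset = 9/2b = 2700.0ms

1. 0.0ms @ 0 + 1800.0ms (3)
2. 1800.0ms @ 3 + 900.0ms (3/2)
3. 2700.0ms @ 9/2 + 900.0ms (3/2)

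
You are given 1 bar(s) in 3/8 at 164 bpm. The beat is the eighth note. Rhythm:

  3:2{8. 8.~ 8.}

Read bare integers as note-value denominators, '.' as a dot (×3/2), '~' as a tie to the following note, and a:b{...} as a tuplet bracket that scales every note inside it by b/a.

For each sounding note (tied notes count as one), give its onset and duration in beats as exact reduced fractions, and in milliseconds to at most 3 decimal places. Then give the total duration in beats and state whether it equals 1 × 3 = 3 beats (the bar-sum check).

1) 0.0ms=0b +365.854ms=1b
2) 365.854ms=1b +731.707ms=2b
Σ=3b of 3 (164bpm 3/8) — PASS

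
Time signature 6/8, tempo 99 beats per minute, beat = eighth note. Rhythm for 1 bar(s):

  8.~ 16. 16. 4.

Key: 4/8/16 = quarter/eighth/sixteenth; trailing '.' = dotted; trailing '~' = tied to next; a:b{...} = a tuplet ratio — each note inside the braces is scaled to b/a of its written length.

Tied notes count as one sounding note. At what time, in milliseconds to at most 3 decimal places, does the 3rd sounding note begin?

note 3 onset = 3b = 1818.182ms

1. 0.0ms @ 0 + 1363.636ms (9/4)
2. 1363.636ms @ 9/4 + 454.545ms (3/4)
3. 1818.182ms @ 3 + 1818.182ms (3)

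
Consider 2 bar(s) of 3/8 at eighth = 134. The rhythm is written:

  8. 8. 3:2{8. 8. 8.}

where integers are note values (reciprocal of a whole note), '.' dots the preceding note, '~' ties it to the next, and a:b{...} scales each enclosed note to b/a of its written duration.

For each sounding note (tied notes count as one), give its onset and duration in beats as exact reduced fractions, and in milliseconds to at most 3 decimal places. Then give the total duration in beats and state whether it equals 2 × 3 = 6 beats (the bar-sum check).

1) 0.0ms=0b +671.642ms=3/2b
2) 671.642ms=3/2b +671.642ms=3/2b
3) 1343.284ms=3b +447.761ms=1b
4) 1791.045ms=4b +447.761ms=1b
5) 2238.806ms=5b +447.761ms=1b
Σ=6b of 6 (134bpm 3/8) — PASS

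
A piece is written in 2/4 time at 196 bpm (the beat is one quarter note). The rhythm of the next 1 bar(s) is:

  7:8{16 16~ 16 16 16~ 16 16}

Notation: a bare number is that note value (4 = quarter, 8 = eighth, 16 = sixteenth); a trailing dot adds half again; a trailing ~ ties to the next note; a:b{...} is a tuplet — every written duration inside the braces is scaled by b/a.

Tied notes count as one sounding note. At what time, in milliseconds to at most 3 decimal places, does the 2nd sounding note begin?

1. 0.0ms @ 0 + 87.464ms (2/7)
2. 87.464ms @ 2/7 + 174.927ms (4/7)
3. 262.391ms @ 6/7 + 87.464ms (2/7)
4. 349.854ms @ 8/7 + 174.927ms (4/7)
5. 524.781ms @ 12/7 + 87.464ms (2/7)

note 2 onset = 2/7b = 87.464ms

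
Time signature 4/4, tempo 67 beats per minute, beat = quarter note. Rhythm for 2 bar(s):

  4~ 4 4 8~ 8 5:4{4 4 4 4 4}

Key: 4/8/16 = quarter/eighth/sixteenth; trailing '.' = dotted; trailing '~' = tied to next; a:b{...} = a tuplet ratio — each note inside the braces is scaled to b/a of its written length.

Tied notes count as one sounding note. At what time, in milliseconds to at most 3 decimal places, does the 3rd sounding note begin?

note 3 onset = 3b = 2686.567ms

1. 0.0ms @ 0 + 1791.045ms (2)
2. 1791.045ms @ 2 + 895.522ms (1)
3. 2686.567ms @ 3 + 895.522ms (1)
4. 3582.09ms @ 4 + 716.418ms (4/5)
5. 4298.507ms @ 24/5 + 716.418ms (4/5)
6. 5014.925ms @ 28/5 + 716.418ms (4/5)
7. 5731.343ms @ 32/5 + 716.418ms (4/5)
8. 6447.761ms @ 36/5 + 716.418ms (4/5)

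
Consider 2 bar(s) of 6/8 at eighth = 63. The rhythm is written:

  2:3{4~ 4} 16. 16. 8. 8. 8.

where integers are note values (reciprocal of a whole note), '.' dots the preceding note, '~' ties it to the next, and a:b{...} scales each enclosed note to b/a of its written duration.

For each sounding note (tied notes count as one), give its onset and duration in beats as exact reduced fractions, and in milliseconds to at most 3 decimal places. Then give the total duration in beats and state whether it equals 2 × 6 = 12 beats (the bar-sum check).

1) 0.0ms=0b +5714.286ms=6b
2) 5714.286ms=6b +714.286ms=3/4b
3) 6428.571ms=27/4b +714.286ms=3/4b
4) 7142.857ms=15/2b +1428.571ms=3/2b
5) 8571.429ms=9b +1428.571ms=3/2b
6) 10000.0ms=21/2b +1428.571ms=3/2b
Σ=12b of 12 (63bpm 6/8) — PASS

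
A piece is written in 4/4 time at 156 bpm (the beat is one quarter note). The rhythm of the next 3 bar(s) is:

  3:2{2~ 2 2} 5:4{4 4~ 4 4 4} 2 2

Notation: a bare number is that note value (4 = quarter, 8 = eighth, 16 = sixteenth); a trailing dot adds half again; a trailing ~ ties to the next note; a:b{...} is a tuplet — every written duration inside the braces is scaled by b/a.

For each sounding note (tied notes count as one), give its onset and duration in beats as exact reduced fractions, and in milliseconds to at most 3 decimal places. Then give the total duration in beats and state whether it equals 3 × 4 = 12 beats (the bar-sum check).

1) 0.0ms=0b +1025.641ms=8/3b
2) 1025.641ms=8/3b +512.821ms=4/3b
3) 1538.462ms=4b +307.692ms=4/5b
4) 1846.154ms=24/5b +615.385ms=8/5b
5) 2461.538ms=32/5b +307.692ms=4/5b
6) 2769.231ms=36/5b +307.692ms=4/5b
7) 3076.923ms=8b +769.231ms=2b
8) 3846.154ms=10b +769.231ms=2b
Σ=12b of 12 (156bpm 4/4) — PASS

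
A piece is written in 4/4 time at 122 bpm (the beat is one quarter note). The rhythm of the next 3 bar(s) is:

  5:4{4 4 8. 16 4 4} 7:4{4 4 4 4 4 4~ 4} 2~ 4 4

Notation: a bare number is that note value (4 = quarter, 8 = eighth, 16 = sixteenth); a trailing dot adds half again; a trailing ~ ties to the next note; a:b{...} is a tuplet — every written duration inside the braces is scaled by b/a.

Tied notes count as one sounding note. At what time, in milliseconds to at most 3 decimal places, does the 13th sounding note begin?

note 13 onset = 8b = 3934.426ms

1. 0.0ms @ 0 + 393.443ms (4/5)
2. 393.443ms @ 4/5 + 393.443ms (4/5)
3. 786.885ms @ 8/5 + 295.082ms (3/5)
4. 1081.967ms @ 11/5 + 98.361ms (1/5)
5. 1180.328ms @ 12/5 + 393.443ms (4/5)
6. 1573.77ms @ 16/5 + 393.443ms (4/5)
7. 1967.213ms @ 4 + 281.03ms (4/7)
8. 2248.244ms @ 32/7 + 281.03ms (4/7)
9. 2529.274ms @ 36/7 + 281.03ms (4/7)
10. 2810.304ms @ 40/7 + 281.03ms (4/7)
11. 3091.335ms @ 44/7 + 281.03ms (4/7)
12. 3372.365ms @ 48/7 + 562.061ms (8/7)
13. 3934.426ms @ 8 + 1475.41ms (3)
14. 5409.836ms @ 11 + 491.803ms (1)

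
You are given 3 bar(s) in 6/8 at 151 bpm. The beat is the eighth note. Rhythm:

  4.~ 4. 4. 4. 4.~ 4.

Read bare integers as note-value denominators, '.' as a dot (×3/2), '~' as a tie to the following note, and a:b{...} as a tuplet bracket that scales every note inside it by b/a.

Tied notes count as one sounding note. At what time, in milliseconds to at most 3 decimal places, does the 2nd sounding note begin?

1. 0.0ms @ 0 + 2384.106ms (6)
2. 2384.106ms @ 6 + 1192.053ms (3)
3. 3576.159ms @ 9 + 1192.053ms (3)
4. 4768.212ms @ 12 + 2384.106ms (6)

note 2 onset = 6b = 2384.106ms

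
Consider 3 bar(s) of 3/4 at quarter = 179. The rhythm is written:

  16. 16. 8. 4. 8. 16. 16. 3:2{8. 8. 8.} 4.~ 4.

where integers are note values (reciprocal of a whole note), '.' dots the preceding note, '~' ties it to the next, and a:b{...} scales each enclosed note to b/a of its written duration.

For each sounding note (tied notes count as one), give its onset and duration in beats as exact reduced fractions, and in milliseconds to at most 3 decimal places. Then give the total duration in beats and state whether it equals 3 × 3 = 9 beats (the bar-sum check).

1) 0.0ms=0b +125.698ms=3/8b
2) 125.698ms=3/8b +125.698ms=3/8b
3) 251.397ms=3/4b +251.397ms=3/4b
4) 502.793ms=3/2b +502.793ms=3/2b
5) 1005.587ms=3b +251.397ms=3/4b
6) 1256.983ms=15/4b +125.698ms=3/8b
7) 1382.682ms=33/8b +125.698ms=3/8b
8) 1508.38ms=9/2b +167.598ms=1/2b
9) 1675.978ms=5b +167.598ms=1/2b
10) 1843.575ms=11/2b +167.598ms=1/2b
11) 2011.173ms=6b +1005.587ms=3b
Σ=9b of 9 (179bpm 3/4) — PASS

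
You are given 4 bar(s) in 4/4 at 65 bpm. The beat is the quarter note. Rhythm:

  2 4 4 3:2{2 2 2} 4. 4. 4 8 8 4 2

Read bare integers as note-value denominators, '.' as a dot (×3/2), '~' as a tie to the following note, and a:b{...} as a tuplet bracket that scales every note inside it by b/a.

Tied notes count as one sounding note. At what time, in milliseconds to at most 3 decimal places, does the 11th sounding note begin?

1. 0.0ms @ 0 + 1846.154ms (2)
2. 1846.154ms @ 2 + 923.077ms (1)
3. 2769.231ms @ 3 + 923.077ms (1)
4. 3692.308ms @ 4 + 1230.769ms (4/3)
5. 4923.077ms @ 16/3 + 1230.769ms (4/3)
6. 6153.846ms @ 20/3 + 1230.769ms (4/3)
7. 7384.615ms @ 8 + 1384.615ms (3/2)
8. 8769.231ms @ 19/2 + 1384.615ms (3/2)
9. 10153.846ms @ 11 + 923.077ms (1)
10. 11076.923ms @ 12 + 461.538ms (1/2)
11. 11538.462ms @ 25/2 + 461.538ms (1/2)
12. 12000.0ms @ 13 + 923.077ms (1)
13. 12923.077ms @ 14 + 1846.154ms (2)

note 11 onset = 25/2b = 11538.462ms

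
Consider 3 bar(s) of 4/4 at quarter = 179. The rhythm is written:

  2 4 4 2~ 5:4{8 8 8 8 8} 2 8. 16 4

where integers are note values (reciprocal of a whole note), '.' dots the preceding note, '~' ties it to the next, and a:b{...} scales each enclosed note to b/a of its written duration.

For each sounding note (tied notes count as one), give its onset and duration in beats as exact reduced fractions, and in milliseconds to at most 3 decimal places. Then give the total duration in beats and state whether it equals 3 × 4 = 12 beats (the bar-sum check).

1) 0.0ms=0b +670.391ms=2b
2) 670.391ms=2b +335.196ms=1b
3) 1005.587ms=3b +335.196ms=1b
4) 1340.782ms=4b +804.469ms=12/5b
5) 2145.251ms=32/5b +134.078ms=2/5b
6) 2279.33ms=34/5b +134.078ms=2/5b
7) 2413.408ms=36/5b +134.078ms=2/5b
8) 2547.486ms=38/5b +134.078ms=2/5b
9) 2681.564ms=8b +670.391ms=2b
10) 3351.955ms=10b +251.397ms=3/4b
11) 3603.352ms=43/4b +83.799ms=1/4b
12) 3687.151ms=11b +335.196ms=1b
Σ=12b of 12 (179bpm 4/4) — PASS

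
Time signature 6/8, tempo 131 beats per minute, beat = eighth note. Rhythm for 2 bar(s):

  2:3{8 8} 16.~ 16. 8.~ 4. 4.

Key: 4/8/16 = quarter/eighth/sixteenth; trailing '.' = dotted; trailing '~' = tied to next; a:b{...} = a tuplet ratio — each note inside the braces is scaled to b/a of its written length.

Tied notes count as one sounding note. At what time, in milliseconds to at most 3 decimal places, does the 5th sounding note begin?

1. 0.0ms @ 0 + 687.023ms (3/2)
2. 687.023ms @ 3/2 + 687.023ms (3/2)
3. 1374.046ms @ 3 + 687.023ms (3/2)
4. 2061.069ms @ 9/2 + 2061.069ms (9/2)
5. 4122.137ms @ 9 + 1374.046ms (3)

note 5 onset = 9b = 4122.137ms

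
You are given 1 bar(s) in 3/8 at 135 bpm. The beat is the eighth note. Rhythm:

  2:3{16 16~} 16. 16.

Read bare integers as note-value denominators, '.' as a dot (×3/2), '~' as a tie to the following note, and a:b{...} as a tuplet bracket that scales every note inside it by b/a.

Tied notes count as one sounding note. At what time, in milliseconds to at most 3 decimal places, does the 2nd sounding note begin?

1. 0.0ms @ 0 + 333.333ms (3/4)
2. 333.333ms @ 3/4 + 666.667ms (3/2)
3. 1000.0ms @ 9/4 + 333.333ms (3/4)

note 2 onset = 3/4b = 333.333ms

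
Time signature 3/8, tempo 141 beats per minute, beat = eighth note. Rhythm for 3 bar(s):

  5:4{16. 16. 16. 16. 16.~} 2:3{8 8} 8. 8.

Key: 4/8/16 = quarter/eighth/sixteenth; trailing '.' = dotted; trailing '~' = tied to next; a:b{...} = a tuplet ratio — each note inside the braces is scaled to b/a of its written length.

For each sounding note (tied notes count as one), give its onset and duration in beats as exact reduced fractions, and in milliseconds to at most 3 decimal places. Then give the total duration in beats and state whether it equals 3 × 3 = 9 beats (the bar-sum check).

1) 0.0ms=0b +255.319ms=3/5b
2) 255.319ms=3/5b +255.319ms=3/5b
3) 510.638ms=6/5b +255.319ms=3/5b
4) 765.957ms=9/5b +255.319ms=3/5b
5) 1021.277ms=12/5b +893.617ms=21/10b
6) 1914.894ms=9/2b +638.298ms=3/2b
7) 2553.191ms=6b +638.298ms=3/2b
8) 3191.489ms=15/2b +638.298ms=3/2b
Σ=9b of 9 (141bpm 3/8) — PASS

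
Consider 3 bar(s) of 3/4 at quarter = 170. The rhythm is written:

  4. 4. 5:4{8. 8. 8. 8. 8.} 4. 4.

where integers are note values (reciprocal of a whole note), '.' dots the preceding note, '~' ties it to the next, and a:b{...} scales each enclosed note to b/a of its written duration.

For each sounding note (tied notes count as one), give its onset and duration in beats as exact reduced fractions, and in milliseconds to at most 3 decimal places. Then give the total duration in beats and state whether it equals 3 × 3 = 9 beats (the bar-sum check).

1) 0.0ms=0b +529.412ms=3/2b
2) 529.412ms=3/2b +529.412ms=3/2b
3) 1058.824ms=3b +211.765ms=3/5b
4) 1270.588ms=18/5b +211.765ms=3/5b
5) 1482.353ms=21/5b +211.765ms=3/5b
6) 1694.118ms=24/5b +211.765ms=3/5b
7) 1905.882ms=27/5b +211.765ms=3/5b
8) 2117.647ms=6b +529.412ms=3/2b
9) 2647.059ms=15/2b +529.412ms=3/2b
Σ=9b of 9 (170bpm 3/4) — PASS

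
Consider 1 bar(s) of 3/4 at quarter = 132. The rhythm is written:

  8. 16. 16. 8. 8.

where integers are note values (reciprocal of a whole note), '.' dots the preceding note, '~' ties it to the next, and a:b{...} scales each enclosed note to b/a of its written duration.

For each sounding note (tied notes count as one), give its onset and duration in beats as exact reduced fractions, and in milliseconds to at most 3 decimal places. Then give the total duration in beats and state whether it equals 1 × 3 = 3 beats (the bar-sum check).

1) 0.0ms=0b +340.909ms=3/4b
2) 340.909ms=3/4b +170.455ms=3/8b
3) 511.364ms=9/8b +170.455ms=3/8b
4) 681.818ms=3/2b +340.909ms=3/4b
5) 1022.727ms=9/4b +340.909ms=3/4b
Σ=3b of 3 (132bpm 3/4) — PASS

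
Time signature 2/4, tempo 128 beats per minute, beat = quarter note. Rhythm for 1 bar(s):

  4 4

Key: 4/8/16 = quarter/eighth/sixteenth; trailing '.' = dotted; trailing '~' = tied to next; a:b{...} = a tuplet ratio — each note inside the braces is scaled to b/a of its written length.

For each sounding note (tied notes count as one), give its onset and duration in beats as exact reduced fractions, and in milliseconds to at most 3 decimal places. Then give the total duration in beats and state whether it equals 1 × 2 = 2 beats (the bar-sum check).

1) 0.0ms=0b +468.75ms=1b
2) 468.75ms=1b +468.75ms=1b
Σ=2b of 2 (128bpm 2/4) — PASS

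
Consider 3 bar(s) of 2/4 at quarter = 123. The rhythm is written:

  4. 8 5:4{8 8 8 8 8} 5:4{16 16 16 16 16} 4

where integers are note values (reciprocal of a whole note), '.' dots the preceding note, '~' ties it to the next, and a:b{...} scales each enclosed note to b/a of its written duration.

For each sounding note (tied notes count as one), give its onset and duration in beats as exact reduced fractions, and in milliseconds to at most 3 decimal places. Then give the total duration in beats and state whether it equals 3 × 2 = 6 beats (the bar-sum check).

1) 0.0ms=0b +731.707ms=3/2b
2) 731.707ms=3/2b +243.902ms=1/2b
3) 975.61ms=2b +195.122ms=2/5b
4) 1170.732ms=12/5b +195.122ms=2/5b
5) 1365.854ms=14/5b +195.122ms=2/5b
6) 1560.976ms=16/5b +195.122ms=2/5b
7) 1756.098ms=18/5b +195.122ms=2/5b
8) 1951.22ms=4b +97.561ms=1/5b
9) 2048.78ms=21/5b +97.561ms=1/5b
10) 2146.341ms=22/5b +97.561ms=1/5b
11) 2243.902ms=23/5b +97.561ms=1/5b
12) 2341.463ms=24/5b +97.561ms=1/5b
13) 2439.024ms=5b +487.805ms=1b
Σ=6b of 6 (123bpm 2/4) — PASS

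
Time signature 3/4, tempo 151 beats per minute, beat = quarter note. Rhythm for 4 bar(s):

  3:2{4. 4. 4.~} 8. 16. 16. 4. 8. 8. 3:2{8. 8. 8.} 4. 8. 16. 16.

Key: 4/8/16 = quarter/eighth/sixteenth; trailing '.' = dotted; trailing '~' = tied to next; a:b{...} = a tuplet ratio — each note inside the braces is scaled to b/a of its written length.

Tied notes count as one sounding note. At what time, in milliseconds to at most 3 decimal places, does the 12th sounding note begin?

1. 0.0ms @ 0 + 397.351ms (1)
2. 397.351ms @ 1 + 397.351ms (1)
3. 794.702ms @ 2 + 695.364ms (7/4)
4. 1490.066ms @ 15/4 + 149.007ms (3/8)
5. 1639.073ms @ 33/8 + 149.007ms (3/8)
6. 1788.079ms @ 9/2 + 596.026ms (3/2)
7. 2384.106ms @ 6 + 298.013ms (3/4)
8. 2682.119ms @ 27/4 + 298.013ms (3/4)
9. 2980.132ms @ 15/2 + 198.675ms (1/2)
10. 3178.808ms @ 8 + 198.675ms (1/2)
11. 3377.483ms @ 17/2 + 198.675ms (1/2)
12. 3576.159ms @ 9 + 596.026ms (3/2)
13. 4172.185ms @ 21/2 + 298.013ms (3/4)
14. 4470.199ms @ 45/4 + 149.007ms (3/8)
15. 4619.205ms @ 93/8 + 149.007ms (3/8)

note 12 onset = 9b = 3576.159ms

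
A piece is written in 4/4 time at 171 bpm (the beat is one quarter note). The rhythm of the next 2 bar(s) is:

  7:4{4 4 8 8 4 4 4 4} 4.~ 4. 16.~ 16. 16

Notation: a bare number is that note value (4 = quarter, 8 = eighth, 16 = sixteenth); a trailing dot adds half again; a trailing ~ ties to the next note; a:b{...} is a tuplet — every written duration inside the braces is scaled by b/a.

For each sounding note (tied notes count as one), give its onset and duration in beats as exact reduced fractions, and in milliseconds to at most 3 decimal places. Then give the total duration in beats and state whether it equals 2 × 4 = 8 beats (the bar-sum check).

1) 0.0ms=0b +200.501ms=4/7b
2) 200.501ms=4/7b +200.501ms=4/7b
3) 401.003ms=8/7b +100.251ms=2/7b
4) 501.253ms=10/7b +100.251ms=2/7b
5) 601.504ms=12/7b +200.501ms=4/7b
6) 802.005ms=16/7b +200.501ms=4/7b
7) 1002.506ms=20/7b +200.501ms=4/7b
8) 1203.008ms=24/7b +200.501ms=4/7b
9) 1403.509ms=4b +1052.632ms=3b
10) 2456.14ms=7b +263.158ms=3/4b
11) 2719.298ms=31/4b +87.719ms=1/4b
Σ=8b of 8 (171bpm 4/4) — PASS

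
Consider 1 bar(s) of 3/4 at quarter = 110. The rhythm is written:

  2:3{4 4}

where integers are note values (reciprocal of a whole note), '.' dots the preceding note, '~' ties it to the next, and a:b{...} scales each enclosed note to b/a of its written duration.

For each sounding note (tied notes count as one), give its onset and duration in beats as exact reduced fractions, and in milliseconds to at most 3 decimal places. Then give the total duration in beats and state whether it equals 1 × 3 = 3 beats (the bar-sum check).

1) 0.0ms=0b +818.182ms=3/2b
2) 818.182ms=3/2b +818.182ms=3/2b
Σ=3b of 3 (110bpm 3/4) — PASS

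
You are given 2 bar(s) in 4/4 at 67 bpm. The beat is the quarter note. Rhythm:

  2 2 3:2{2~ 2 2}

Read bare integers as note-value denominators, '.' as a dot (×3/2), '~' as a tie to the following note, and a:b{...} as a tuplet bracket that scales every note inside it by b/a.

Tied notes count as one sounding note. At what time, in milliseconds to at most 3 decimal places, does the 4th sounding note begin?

note 4 onset = 20/3b = 5970.149ms

1. 0.0ms @ 0 + 1791.045ms (2)
2. 1791.045ms @ 2 + 1791.045ms (2)
3. 3582.09ms @ 4 + 2388.06ms (8/3)
4. 5970.149ms @ 20/3 + 1194.03ms (4/3)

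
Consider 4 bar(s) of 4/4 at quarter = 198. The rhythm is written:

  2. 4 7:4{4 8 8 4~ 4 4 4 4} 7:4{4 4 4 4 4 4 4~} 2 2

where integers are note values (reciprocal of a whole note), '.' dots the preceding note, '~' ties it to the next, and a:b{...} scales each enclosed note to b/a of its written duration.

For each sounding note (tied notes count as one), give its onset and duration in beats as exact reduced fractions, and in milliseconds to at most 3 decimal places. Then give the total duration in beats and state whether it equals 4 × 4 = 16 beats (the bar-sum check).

1) 0.0ms=0b +909.091ms=3b
2) 909.091ms=3b +303.03ms=1b
3) 1212.121ms=4b +173.16ms=4/7b
4) 1385.281ms=32/7b +86.58ms=2/7b
5) 1471.861ms=34/7b +86.58ms=2/7b
6) 1558.442ms=36/7b +346.32ms=8/7b
7) 1904.762ms=44/7b +173.16ms=4/7b
8) 2077.922ms=48/7b +173.16ms=4/7b
9) 2251.082ms=52/7b +173.16ms=4/7b
10) 2424.242ms=8b +173.16ms=4/7b
11) 2597.403ms=60/7b +173.16ms=4/7b
12) 2770.563ms=64/7b +173.16ms=4/7b
13) 2943.723ms=68/7b +173.16ms=4/7b
14) 3116.883ms=72/7b +173.16ms=4/7b
15) 3290.043ms=76/7b +173.16ms=4/7b
16) 3463.203ms=80/7b +779.221ms=18/7b
17) 4242.424ms=14b +606.061ms=2b
Σ=16b of 16 (198bpm 4/4) — PASS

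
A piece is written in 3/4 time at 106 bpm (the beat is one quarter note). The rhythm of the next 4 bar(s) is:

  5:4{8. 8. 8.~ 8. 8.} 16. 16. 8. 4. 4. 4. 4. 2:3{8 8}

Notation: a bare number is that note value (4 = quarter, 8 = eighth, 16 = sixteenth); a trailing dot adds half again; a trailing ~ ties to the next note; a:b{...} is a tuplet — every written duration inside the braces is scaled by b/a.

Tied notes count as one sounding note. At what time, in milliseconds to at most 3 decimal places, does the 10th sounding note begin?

1. 0.0ms @ 0 + 339.623ms (3/5)
2. 339.623ms @ 3/5 + 339.623ms (3/5)
3. 679.245ms @ 6/5 + 679.245ms (6/5)
4. 1358.491ms @ 12/5 + 339.623ms (3/5)
5. 1698.113ms @ 3 + 212.264ms (3/8)
6. 1910.377ms @ 27/8 + 212.264ms (3/8)
7. 2122.642ms @ 15/4 + 424.528ms (3/4)
8. 2547.17ms @ 9/2 + 849.057ms (3/2)
9. 3396.226ms @ 6 + 849.057ms (3/2)
10. 4245.283ms @ 15/2 + 849.057ms (3/2)
11. 5094.34ms @ 9 + 849.057ms (3/2)
12. 5943.396ms @ 21/2 + 424.528ms (3/4)
13. 6367.925ms @ 45/4 + 424.528ms (3/4)

note 10 onset = 15/2b = 4245.283ms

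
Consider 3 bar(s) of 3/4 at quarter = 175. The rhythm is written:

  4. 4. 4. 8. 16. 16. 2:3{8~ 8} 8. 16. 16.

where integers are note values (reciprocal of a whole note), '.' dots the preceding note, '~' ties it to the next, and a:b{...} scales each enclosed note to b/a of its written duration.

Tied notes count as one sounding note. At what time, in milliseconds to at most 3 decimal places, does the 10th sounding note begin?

1. 0.0ms @ 0 + 514.286ms (3/2)
2. 514.286ms @ 3/2 + 514.286ms (3/2)
3. 1028.571ms @ 3 + 514.286ms (3/2)
4. 1542.857ms @ 9/2 + 257.143ms (3/4)
5. 1800.0ms @ 21/4 + 128.571ms (3/8)
6. 1928.571ms @ 45/8 + 128.571ms (3/8)
7. 2057.143ms @ 6 + 514.286ms (3/2)
8. 2571.429ms @ 15/2 + 257.143ms (3/4)
9. 2828.571ms @ 33/4 + 128.571ms (3/8)
10. 2957.143ms @ 69/8 + 128.571ms (3/8)

note 10 onset = 69/8b = 2957.143ms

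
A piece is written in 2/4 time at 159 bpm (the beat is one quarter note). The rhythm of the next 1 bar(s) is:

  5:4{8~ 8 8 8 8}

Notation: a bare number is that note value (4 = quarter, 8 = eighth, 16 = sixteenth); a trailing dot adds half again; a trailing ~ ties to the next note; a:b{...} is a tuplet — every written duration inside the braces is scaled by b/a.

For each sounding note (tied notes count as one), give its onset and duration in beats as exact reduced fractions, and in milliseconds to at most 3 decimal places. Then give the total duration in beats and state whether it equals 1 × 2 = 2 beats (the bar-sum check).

1) 0.0ms=0b +301.887ms=4/5b
2) 301.887ms=4/5b +150.943ms=2/5b
3) 452.83ms=6/5b +150.943ms=2/5b
4) 603.774ms=8/5b +150.943ms=2/5b
Σ=2b of 2 (159bpm 2/4) — PASS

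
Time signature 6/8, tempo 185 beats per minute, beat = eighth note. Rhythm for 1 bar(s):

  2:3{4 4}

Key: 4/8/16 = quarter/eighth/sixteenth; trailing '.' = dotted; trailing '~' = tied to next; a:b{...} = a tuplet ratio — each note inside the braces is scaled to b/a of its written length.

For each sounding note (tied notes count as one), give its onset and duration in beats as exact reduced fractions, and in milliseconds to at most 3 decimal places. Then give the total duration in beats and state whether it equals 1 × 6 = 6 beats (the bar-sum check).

1) 0.0ms=0b +972.973ms=3b
2) 972.973ms=3b +972.973ms=3b
Σ=6b of 6 (185bpm 6/8) — PASS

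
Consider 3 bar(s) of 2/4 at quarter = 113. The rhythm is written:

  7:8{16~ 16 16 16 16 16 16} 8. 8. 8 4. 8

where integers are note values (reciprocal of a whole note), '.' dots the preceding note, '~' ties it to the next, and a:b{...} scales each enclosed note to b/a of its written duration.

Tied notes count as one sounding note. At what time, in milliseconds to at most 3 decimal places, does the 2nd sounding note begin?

note 2 onset = 4/7b = 303.413ms

1. 0.0ms @ 0 + 303.413ms (4/7)
2. 303.413ms @ 4/7 + 151.707ms (2/7)
3. 455.12ms @ 6/7 + 151.707ms (2/7)
4. 606.827ms @ 8/7 + 151.707ms (2/7)
5. 758.534ms @ 10/7 + 151.707ms (2/7)
6. 910.24ms @ 12/7 + 151.707ms (2/7)
7. 1061.947ms @ 2 + 398.23ms (3/4)
8. 1460.177ms @ 11/4 + 398.23ms (3/4)
9. 1858.407ms @ 7/2 + 265.487ms (1/2)
10. 2123.894ms @ 4 + 796.46ms (3/2)
11. 2920.354ms @ 11/2 + 265.487ms (1/2)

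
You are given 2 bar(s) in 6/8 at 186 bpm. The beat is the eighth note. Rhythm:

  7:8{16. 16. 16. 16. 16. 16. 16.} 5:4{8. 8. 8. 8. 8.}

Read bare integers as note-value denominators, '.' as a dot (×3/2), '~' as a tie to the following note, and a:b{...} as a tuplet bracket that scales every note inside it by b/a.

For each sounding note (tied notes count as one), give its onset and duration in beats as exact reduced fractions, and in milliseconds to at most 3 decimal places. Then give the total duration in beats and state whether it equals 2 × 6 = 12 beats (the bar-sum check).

1) 0.0ms=0b +276.498ms=6/7b
2) 276.498ms=6/7b +276.498ms=6/7b
3) 552.995ms=12/7b +276.498ms=6/7b
4) 829.493ms=18/7b +276.498ms=6/7b
5) 1105.991ms=24/7b +276.498ms=6/7b
6) 1382.488ms=30/7b +276.498ms=6/7b
7) 1658.986ms=36/7b +276.498ms=6/7b
8) 1935.484ms=6b +387.097ms=6/5b
9) 2322.581ms=36/5b +387.097ms=6/5b
10) 2709.677ms=42/5b +387.097ms=6/5b
11) 3096.774ms=48/5b +387.097ms=6/5b
12) 3483.871ms=54/5b +387.097ms=6/5b
Σ=12b of 12 (186bpm 6/8) — PASS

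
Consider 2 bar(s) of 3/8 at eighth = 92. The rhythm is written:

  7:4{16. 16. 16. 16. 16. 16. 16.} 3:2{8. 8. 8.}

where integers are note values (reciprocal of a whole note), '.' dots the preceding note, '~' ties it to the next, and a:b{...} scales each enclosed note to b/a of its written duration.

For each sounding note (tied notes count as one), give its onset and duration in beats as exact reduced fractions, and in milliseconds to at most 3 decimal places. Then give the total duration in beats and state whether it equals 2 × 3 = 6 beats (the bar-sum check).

1) 0.0ms=0b +279.503ms=3/7b
2) 279.503ms=3/7b +279.503ms=3/7b
3) 559.006ms=6/7b +279.503ms=3/7b
4) 838.509ms=9/7b +279.503ms=3/7b
5) 1118.012ms=12/7b +279.503ms=3/7b
6) 1397.516ms=15/7b +279.503ms=3/7b
7) 1677.019ms=18/7b +279.503ms=3/7b
8) 1956.522ms=3b +652.174ms=1b
9) 2608.696ms=4b +652.174ms=1b
10) 3260.87ms=5b +652.174ms=1b
Σ=6b of 6 (92bpm 3/8) — PASS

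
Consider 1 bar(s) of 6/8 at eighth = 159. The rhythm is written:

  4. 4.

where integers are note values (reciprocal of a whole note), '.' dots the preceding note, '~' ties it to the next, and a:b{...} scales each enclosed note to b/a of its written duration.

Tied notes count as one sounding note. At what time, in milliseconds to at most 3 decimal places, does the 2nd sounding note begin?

1. 0.0ms @ 0 + 1132.075ms (3)
2. 1132.075ms @ 3 + 1132.075ms (3)

note 2 onset = 3b = 1132.075ms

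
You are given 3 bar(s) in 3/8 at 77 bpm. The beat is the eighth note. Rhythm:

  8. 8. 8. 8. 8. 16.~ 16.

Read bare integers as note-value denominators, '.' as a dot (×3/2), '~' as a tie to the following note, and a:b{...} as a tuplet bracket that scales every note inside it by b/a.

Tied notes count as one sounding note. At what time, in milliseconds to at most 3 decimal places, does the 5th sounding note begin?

note 5 onset = 6b = 4675.325ms

1. 0.0ms @ 0 + 1168.831ms (3/2)
2. 1168.831ms @ 3/2 + 1168.831ms (3/2)
3. 2337.662ms @ 3 + 1168.831ms (3/2)
4. 3506.494ms @ 9/2 + 1168.831ms (3/2)
5. 4675.325ms @ 6 + 1168.831ms (3/2)
6. 5844.156ms @ 15/2 + 1168.831ms (3/2)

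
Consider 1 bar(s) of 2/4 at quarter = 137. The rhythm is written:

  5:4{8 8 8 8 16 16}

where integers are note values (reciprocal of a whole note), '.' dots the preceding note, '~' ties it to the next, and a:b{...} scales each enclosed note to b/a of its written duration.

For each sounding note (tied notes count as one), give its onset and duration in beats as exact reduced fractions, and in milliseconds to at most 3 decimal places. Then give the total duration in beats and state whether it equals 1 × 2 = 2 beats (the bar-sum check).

1) 0.0ms=0b +175.182ms=2/5b
2) 175.182ms=2/5b +175.182ms=2/5b
3) 350.365ms=4/5b +175.182ms=2/5b
4) 525.547ms=6/5b +175.182ms=2/5b
5) 700.73ms=8/5b +87.591ms=1/5b
6) 788.321ms=9/5b +87.591ms=1/5b
Σ=2b of 2 (137bpm 2/4) — PASS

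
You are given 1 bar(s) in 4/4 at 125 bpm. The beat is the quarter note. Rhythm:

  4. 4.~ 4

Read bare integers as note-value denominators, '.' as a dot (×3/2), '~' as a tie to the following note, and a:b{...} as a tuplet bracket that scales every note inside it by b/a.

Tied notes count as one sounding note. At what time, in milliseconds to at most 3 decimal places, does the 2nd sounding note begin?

1. 0.0ms @ 0 + 720.0ms (3/2)
2. 720.0ms @ 3/2 + 1200.0ms (5/2)

note 2 onset = 3/2b = 720.0ms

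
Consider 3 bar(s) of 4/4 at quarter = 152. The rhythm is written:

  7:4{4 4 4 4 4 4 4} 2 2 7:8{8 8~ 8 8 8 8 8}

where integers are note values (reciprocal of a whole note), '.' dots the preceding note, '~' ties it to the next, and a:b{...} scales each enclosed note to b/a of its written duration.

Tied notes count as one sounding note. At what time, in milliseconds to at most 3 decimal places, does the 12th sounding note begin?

1. 0.0ms @ 0 + 225.564ms (4/7)
2. 225.564ms @ 4/7 + 225.564ms (4/7)
3. 451.128ms @ 8/7 + 225.564ms (4/7)
4. 676.692ms @ 12/7 + 225.564ms (4/7)
5. 902.256ms @ 16/7 + 225.564ms (4/7)
6. 1127.82ms @ 20/7 + 225.564ms (4/7)
7. 1353.383ms @ 24/7 + 225.564ms (4/7)
8. 1578.947ms @ 4 + 789.474ms (2)
9. 2368.421ms @ 6 + 789.474ms (2)
10. 3157.895ms @ 8 + 225.564ms (4/7)
11. 3383.459ms @ 60/7 + 451.128ms (8/7)
12. 3834.586ms @ 68/7 + 225.564ms (4/7)
13. 4060.15ms @ 72/7 + 225.564ms (4/7)
14. 4285.714ms @ 76/7 + 225.564ms (4/7)
15. 4511.278ms @ 80/7 + 225.564ms (4/7)

note 12 onset = 68/7b = 3834.586ms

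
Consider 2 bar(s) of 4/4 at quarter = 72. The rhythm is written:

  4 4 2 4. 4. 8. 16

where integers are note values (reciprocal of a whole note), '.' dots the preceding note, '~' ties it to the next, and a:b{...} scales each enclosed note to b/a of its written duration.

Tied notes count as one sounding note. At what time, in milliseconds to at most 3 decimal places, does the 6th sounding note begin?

note 6 onset = 7b = 5833.333ms

1. 0.0ms @ 0 + 833.333ms (1)
2. 833.333ms @ 1 + 833.333ms (1)
3. 1666.667ms @ 2 + 1666.667ms (2)
4. 3333.333ms @ 4 + 1250.0ms (3/2)
5. 4583.333ms @ 11/2 + 1250.0ms (3/2)
6. 5833.333ms @ 7 + 625.0ms (3/4)
7. 6458.333ms @ 31/4 + 208.333ms (1/4)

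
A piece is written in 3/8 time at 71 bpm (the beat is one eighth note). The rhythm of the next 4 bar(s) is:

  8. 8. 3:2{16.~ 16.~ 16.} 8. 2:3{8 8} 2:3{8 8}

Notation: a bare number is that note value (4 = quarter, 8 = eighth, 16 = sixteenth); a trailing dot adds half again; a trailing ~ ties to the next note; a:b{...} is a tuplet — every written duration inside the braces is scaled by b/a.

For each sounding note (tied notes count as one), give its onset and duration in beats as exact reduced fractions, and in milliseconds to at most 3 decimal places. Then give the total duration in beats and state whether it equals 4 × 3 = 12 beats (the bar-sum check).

1) 0.0ms=0b +1267.606ms=3/2b
2) 1267.606ms=3/2b +1267.606ms=3/2b
3) 2535.211ms=3b +1267.606ms=3/2b
4) 3802.817ms=9/2b +1267.606ms=3/2b
5) 5070.423ms=6b +1267.606ms=3/2b
6) 6338.028ms=15/2b +1267.606ms=3/2b
7) 7605.634ms=9b +1267.606ms=3/2b
8) 8873.239ms=21/2b +1267.606ms=3/2b
Σ=12b of 12 (71bpm 3/8) — PASS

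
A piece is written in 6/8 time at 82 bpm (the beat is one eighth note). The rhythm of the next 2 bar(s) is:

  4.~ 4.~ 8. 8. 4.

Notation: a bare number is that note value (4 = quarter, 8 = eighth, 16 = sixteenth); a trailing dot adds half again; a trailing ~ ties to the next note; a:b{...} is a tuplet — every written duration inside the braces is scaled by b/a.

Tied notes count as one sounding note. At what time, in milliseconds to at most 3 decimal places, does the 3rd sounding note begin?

note 3 onset = 9b = 6585.366ms

1. 0.0ms @ 0 + 5487.805ms (15/2)
2. 5487.805ms @ 15/2 + 1097.561ms (3/2)
3. 6585.366ms @ 9 + 2195.122ms (3)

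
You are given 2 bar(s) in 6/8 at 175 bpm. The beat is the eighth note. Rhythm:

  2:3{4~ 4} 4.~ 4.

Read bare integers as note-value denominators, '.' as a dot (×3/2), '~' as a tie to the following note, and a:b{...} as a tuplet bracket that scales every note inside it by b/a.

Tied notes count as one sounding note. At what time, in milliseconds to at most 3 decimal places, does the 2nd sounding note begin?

1. 0.0ms @ 0 + 2057.143ms (6)
2. 2057.143ms @ 6 + 2057.143ms (6)

note 2 onset = 6b = 2057.143ms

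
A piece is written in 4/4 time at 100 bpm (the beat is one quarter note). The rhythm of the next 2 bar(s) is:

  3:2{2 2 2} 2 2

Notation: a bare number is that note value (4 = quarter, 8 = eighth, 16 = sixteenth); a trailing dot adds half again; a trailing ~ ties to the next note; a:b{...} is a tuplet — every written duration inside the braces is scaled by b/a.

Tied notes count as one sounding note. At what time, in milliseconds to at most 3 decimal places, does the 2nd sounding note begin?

note 2 onset = 4/3b = 800.0ms

1. 0.0ms @ 0 + 800.0ms (4/3)
2. 800.0ms @ 4/3 + 800.0ms (4/3)
3. 1600.0ms @ 8/3 + 800.0ms (4/3)
4. 2400.0ms @ 4 + 1200.0ms (2)
5. 3600.0ms @ 6 + 1200.0ms (2)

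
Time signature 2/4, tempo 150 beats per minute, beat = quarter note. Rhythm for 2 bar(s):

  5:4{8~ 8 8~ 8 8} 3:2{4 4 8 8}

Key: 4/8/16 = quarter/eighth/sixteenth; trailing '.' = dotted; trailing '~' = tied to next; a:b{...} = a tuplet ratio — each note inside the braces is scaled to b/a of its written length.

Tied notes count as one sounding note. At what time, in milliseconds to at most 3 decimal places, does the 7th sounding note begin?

1. 0.0ms @ 0 + 320.0ms (4/5)
2. 320.0ms @ 4/5 + 320.0ms (4/5)
3. 640.0ms @ 8/5 + 160.0ms (2/5)
4. 800.0ms @ 2 + 266.667ms (2/3)
5. 1066.667ms @ 8/3 + 266.667ms (2/3)
6. 1333.333ms @ 10/3 + 133.333ms (1/3)
7. 1466.667ms @ 11/3 + 133.333ms (1/3)

note 7 onset = 11/3b = 1466.667ms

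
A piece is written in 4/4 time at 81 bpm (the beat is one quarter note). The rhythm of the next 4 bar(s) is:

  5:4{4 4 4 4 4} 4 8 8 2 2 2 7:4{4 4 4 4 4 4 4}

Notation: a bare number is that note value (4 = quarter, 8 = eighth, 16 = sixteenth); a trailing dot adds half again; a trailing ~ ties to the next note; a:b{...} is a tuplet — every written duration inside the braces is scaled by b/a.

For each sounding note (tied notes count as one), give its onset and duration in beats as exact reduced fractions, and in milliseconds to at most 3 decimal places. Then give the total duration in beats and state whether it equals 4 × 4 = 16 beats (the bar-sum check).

1) 0.0ms=0b +592.593ms=4/5b
2) 592.593ms=4/5b +592.593ms=4/5b
3) 1185.185ms=8/5b +592.593ms=4/5b
4) 1777.778ms=12/5b +592.593ms=4/5b
5) 2370.37ms=16/5b +592.593ms=4/5b
6) 2962.963ms=4b +740.741ms=1b
7) 3703.704ms=5b +370.37ms=1/2b
8) 4074.074ms=11/2b +370.37ms=1/2b
9) 4444.444ms=6b +1481.481ms=2b
10) 5925.926ms=8b +1481.481ms=2b
11) 7407.407ms=10b +1481.481ms=2b
12) 8888.889ms=12b +423.28ms=4/7b
13) 9312.169ms=88/7b +423.28ms=4/7b
14) 9735.45ms=92/7b +423.28ms=4/7b
15) 10158.73ms=96/7b +423.28ms=4/7b
16) 10582.011ms=100/7b +423.28ms=4/7b
17) 11005.291ms=104/7b +423.28ms=4/7b
18) 11428.571ms=108/7b +423.28ms=4/7b
Σ=16b of 16 (81bpm 4/4) — PASS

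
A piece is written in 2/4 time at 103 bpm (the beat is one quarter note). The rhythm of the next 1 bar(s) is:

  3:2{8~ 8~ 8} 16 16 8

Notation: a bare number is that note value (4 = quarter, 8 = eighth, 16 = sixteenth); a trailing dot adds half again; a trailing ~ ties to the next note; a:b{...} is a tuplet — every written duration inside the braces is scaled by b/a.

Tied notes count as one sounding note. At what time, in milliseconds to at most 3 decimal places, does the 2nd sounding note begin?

note 2 onset = 1b = 582.524ms

1. 0.0ms @ 0 + 582.524ms (1)
2. 582.524ms @ 1 + 145.631ms (1/4)
3. 728.155ms @ 5/4 + 145.631ms (1/4)
4. 873.786ms @ 3/2 + 291.262ms (1/2)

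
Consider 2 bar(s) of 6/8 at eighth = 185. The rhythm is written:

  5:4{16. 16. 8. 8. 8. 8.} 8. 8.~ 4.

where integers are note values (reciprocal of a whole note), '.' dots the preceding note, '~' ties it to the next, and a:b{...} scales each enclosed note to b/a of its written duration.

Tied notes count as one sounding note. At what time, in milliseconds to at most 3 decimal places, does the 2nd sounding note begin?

note 2 onset = 3/5b = 194.595ms

1. 0.0ms @ 0 + 194.595ms (3/5)
2. 194.595ms @ 3/5 + 194.595ms (3/5)
3. 389.189ms @ 6/5 + 389.189ms (6/5)
4. 778.378ms @ 12/5 + 389.189ms (6/5)
5. 1167.568ms @ 18/5 + 389.189ms (6/5)
6. 1556.757ms @ 24/5 + 389.189ms (6/5)
7. 1945.946ms @ 6 + 486.486ms (3/2)
8. 2432.432ms @ 15/2 + 1459.459ms (9/2)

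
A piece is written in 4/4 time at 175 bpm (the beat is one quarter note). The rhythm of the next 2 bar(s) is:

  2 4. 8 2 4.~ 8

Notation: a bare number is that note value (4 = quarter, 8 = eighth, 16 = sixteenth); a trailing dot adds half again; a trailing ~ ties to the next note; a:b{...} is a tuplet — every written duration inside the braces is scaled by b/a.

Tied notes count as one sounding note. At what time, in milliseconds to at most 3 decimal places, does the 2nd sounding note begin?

1. 0.0ms @ 0 + 685.714ms (2)
2. 685.714ms @ 2 + 514.286ms (3/2)
3. 1200.0ms @ 7/2 + 171.429ms (1/2)
4. 1371.429ms @ 4 + 685.714ms (2)
5. 2057.143ms @ 6 + 685.714ms (2)

note 2 onset = 2b = 685.714ms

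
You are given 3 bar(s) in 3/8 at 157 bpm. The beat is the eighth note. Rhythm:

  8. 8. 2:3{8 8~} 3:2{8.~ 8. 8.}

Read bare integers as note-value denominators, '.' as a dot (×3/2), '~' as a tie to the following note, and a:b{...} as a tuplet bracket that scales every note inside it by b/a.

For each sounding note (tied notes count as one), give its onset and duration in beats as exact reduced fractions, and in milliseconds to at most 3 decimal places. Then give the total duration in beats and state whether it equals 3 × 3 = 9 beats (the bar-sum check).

1) 0.0ms=0b +573.248ms=3/2b
2) 573.248ms=3/2b +573.248ms=3/2b
3) 1146.497ms=3b +573.248ms=3/2b
4) 1719.745ms=9/2b +1337.58ms=7/2b
5) 3057.325ms=8b +382.166ms=1b
Σ=9b of 9 (157bpm 3/8) — PASS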